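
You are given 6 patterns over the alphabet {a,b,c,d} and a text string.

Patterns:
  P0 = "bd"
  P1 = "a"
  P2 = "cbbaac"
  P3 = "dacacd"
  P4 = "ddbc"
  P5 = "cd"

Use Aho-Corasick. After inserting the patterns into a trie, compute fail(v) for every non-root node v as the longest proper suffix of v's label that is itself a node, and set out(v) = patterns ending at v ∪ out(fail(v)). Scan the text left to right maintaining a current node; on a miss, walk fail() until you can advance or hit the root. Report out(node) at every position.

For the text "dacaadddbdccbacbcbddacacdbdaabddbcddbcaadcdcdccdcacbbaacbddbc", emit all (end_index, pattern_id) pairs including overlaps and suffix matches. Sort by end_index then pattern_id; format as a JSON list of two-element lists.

Build:
Trie nodes:
  0='ε' goto a→3 b→1 c→4 d→10
  1='b' goto d→2
  2='bd' goto ·  ←P0
  3='a' goto ·  ←P1
  4='c' goto b→5 d→19
  5='cb' goto b→6
  6='cbb' goto a→7
  7='cbba' goto a→8
  8='cbbaa' goto c→9
  9='cbbaac' goto ·  ←P2
  10='d' goto a→11 d→16
  11='da' goto c→12
  12='dac' goto a→13
  13='daca' goto c→14
  14='dacac' goto d→15
  15='dacacd' goto ·  ←P3
  16='dd' goto b→17
  17='ddb' goto c→18
  18='ddbc' goto ·  ←P4
  19='cd' goto ·  ←P5

BFS fail/out derivation:
  n1('b'): parent n0 fail=0; on 'b' 0 → fail=0;  out ∅∪∅=∅
  n3('a'): parent n0 fail=0; on 'a' 0 → fail=0;  out {1}∪∅={1}
  n4('c'): parent n0 fail=0; on 'c' 0 → fail=0;  out ∅∪∅=∅
  n10('d'): parent n0 fail=0; on 'd' 0 → fail=0;  out ∅∪∅=∅
  n2('bd'): parent n1 fail=0; on 'd' 0 → fail=10;  out {0}∪∅={0}
  n5('cb'): parent n4 fail=0; on 'b' 0 → fail=1;  out ∅∪∅=∅
  n11('da'): parent n10 fail=0; on 'a' 0 → fail=3;  out ∅∪{1}={1}
  n16('dd'): parent n10 fail=0; on 'd' 0 → fail=10;  out ∅∪∅=∅
  n19('cd'): parent n4 fail=0; on 'd' 0 → fail=10;  out {5}∪∅={5}
  n6('cbb'): parent n5 fail=1; on 'b' 1→0 → fail=1;  out ∅∪∅=∅
  n12('dac'): parent n11 fail=3; on 'c' 3→0 → fail=4;  out ∅∪∅=∅
  n17('ddb'): parent n16 fail=10; on 'b' 10→0 → fail=1;  out ∅∪∅=∅
  n7('cbba'): parent n6 fail=1; on 'a' 1→0 → fail=3;  out ∅∪{1}={1}
  n13('daca'): parent n12 fail=4; on 'a' 4→0 → fail=3;  out ∅∪{1}={1}
  n18('ddbc'): parent n17 fail=1; on 'c' 1→0 → fail=4;  out {4}∪∅={4}
  n8('cbbaa'): parent n7 fail=3; on 'a' 3→0 → fail=3;  out ∅∪{1}={1}
  n14('dacac'): parent n13 fail=3; on 'c' 3→0 → fail=4;  out ∅∪∅=∅
  n9('cbbaac'): parent n8 fail=3; on 'c' 3→0 → fail=4;  out {2}∪∅={2}
  n15('dacacd'): parent n14 fail=4; on 'd' 4 → fail=19;  out {3}∪{5}={3,5}

Run:
pos 0 'd': at 10
pos 1 'a': at 11  → match P1@[1:1]
pos 2 'c': at 12
pos 3 'a': at 13  → match P1@[3:3]
pos 4 'a': at 3 (via fail)  → match P1@[4:4]
pos 5 'd': at 10 (via fail)
pos 6 'd': at 16
pos 7 'd': at 16 (via fail)
pos 8 'b': at 17
pos 9 'd': at 2 (via fail)  → match P0@[8:9]
pos 10 'c': at 4 (via fail)
pos 11 'c': at 4 (via fail)
pos 12 'b': at 5
pos 13 'a': at 3 (via fail)  → match P1@[13:13]
pos 14 'c': at 4 (via fail)
pos 15 'b': at 5
pos 16 'c': at 4 (via fail)
pos 17 'b': at 5
pos 18 'd': at 2 (via fail)  → match P0@[17:18]
pos 19 'd': at 16 (via fail)
pos 20 'a': at 11 (via fail)  → match P1@[20:20]
pos 21 'c': at 12
pos 22 'a': at 13  → match P1@[22:22]
pos 23 'c': at 14
pos 24 'd': at 15  → match P3@[19:24],P5@[23:24]
pos 25 'b': at 1 (via fail)
pos 26 'd': at 2  → match P0@[25:26]
pos 27 'a': at 11 (via fail)  → match P1@[27:27]
pos 28 'a': at 3 (via fail)  → match P1@[28:28]
pos 29 'b': at 1 (via fail)
pos 30 'd': at 2  → match P0@[29:30]
pos 31 'd': at 16 (via fail)
pos 32 'b': at 17
pos 33 'c': at 18  → match P4@[30:33]
pos 34 'd': at 19 (via fail)  → match P5@[33:34]
pos 35 'd': at 16 (via fail)
pos 36 'b': at 17
pos 37 'c': at 18  → match P4@[34:37]
pos 38 'a': at 3 (via fail)  → match P1@[38:38]
pos 39 'a': at 3 (via fail)  → match P1@[39:39]
pos 40 'd': at 10 (via fail)
pos 41 'c': at 4 (via fail)
pos 42 'd': at 19  → match P5@[41:42]
pos 43 'c': at 4 (via fail)
pos 44 'd': at 19  → match P5@[43:44]
pos 45 'c': at 4 (via fail)
pos 46 'c': at 4 (via fail)
pos 47 'd': at 19  → match P5@[46:47]
pos 48 'c': at 4 (via fail)
pos 49 'a': at 3 (via fail)  → match P1@[49:49]
pos 50 'c': at 4 (via fail)
pos 51 'b': at 5
pos 52 'b': at 6
pos 53 'a': at 7  → match P1@[53:53]
pos 54 'a': at 8  → match P1@[54:54]
pos 55 'c': at 9  → match P2@[50:55]
pos 56 'b': at 5 (via fail)
pos 57 'd': at 2 (via fail)  → match P0@[56:57]
pos 58 'd': at 16 (via fail)
pos 59 'b': at 17
pos 60 'c': at 18  → match P4@[57:60]

Matches: [[1,1],[3,1],[4,1],[9,0],[13,1],[18,0],[20,1],[22,1],[24,3],[24,5],[26,0],[27,1],[28,1],[30,0],[33,4],[34,5],[37,4],[38,1],[39,1],[42,5],[44,5],[47,5],[49,1],[53,1],[54,1],[55,2],[57,0],[60,4]]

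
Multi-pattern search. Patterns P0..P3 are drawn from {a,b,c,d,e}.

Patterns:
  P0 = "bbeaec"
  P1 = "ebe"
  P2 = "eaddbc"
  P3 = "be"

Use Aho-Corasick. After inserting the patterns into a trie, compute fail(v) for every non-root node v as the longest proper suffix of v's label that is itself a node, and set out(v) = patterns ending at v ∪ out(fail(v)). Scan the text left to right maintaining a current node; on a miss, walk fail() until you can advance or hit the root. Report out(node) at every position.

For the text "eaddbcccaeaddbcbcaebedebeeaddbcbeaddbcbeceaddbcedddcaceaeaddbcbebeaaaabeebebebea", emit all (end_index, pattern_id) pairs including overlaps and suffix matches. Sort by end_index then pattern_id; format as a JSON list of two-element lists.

Construct AC machine:
Trie nodes:
  0='ε' goto b→1 e→7
  1='b' goto b→2 e→15
  2='bb' goto e→3
  3='bbe' goto a→4
  4='bbea' goto e→5
  5='bbeae' goto c→6
  6='bbeaec' goto ·  [P0 ends]
  7='e' goto a→10 b→8
  8='eb' goto e→9
  9='ebe' goto ·  [P1 ends]
  10='ea' goto d→11
  11='ead' goto d→12
  12='eadd' goto b→13
  13='eaddb' goto c→14
  14='eaddbc' goto ·  [P2 ends]
  15='be' goto ·  [P3 ends]

Failure links (BFS by depth):
  n1('b'): parent n0 fail=0; on 'b' 0 → fail=0;  out ∅∪∅=∅
  n7('e'): parent n0 fail=0; on 'e' 0 → fail=0;  out ∅∪∅=∅
  n2('bb'): parent n1 fail=0; on 'b' 0 → fail=1;  out ∅∪∅=∅
  n8('eb'): parent n7 fail=0; on 'b' 0 → fail=1;  out ∅∪∅=∅
  n10('ea'): parent n7 fail=0; on 'a' 0 → fail=0;  out ∅∪∅=∅
  n15('be'): parent n1 fail=0; on 'e' 0 → fail=7;  out {3}∪∅={3}
  n3('bbe'): parent n2 fail=1; on 'e' 1 → fail=15;  out ∅∪{3}={3}
  n9('ebe'): parent n8 fail=1; on 'e' 1 → fail=15;  out {1}∪{3}={1,3}
  n11('ead'): parent n10 fail=0; on 'd' 0 → fail=0;  out ∅∪∅=∅
  n4('bbea'): parent n3 fail=15; on 'a' 15→7 → fail=10;  out ∅∪∅=∅
  n12('eadd'): parent n11 fail=0; on 'd' 0 → fail=0;  out ∅∪∅=∅
  n5('bbeae'): parent n4 fail=10; on 'e' 10→0 → fail=7;  out ∅∪∅=∅
  n13('eaddb'): parent n12 fail=0; on 'b' 0 → fail=1;  out ∅∪∅=∅
  n6('bbeaec'): parent n5 fail=7; on 'c' 7→0 → fail=0;  out {0}∪∅={0}
  n14('eaddbc'): parent n13 fail=1; on 'c' 1→0 → fail=0;  out {2}∪∅={2}

Text stream:
[0] read 'e'  n0⇒n7
[1] read 'a'  n7⇒n10
[2] read 'd'  n10⇒n11
[3] read 'd'  n11⇒n12
[4] read 'b'  n12⇒n13
[5] read 'c'  n13⇒n14  emit P2@[0:5]
[6] read 'c'  n14⇒n0 ·f
[7] read 'c'  n0⇒n0
[8] read 'a'  n0⇒n0
[9] read 'e'  n0⇒n7
[10] read 'a'  n7⇒n10
[11] read 'd'  n10⇒n11
[12] read 'd'  n11⇒n12
[13] read 'b'  n12⇒n13
[14] read 'c'  n13⇒n14  emit P2@[9:14]
[15] read 'b'  n14⇒n1 ·f
[16] read 'c'  n1⇒n0 ·f
[17] read 'a'  n0⇒n0
[18] read 'e'  n0⇒n7
[19] read 'b'  n7⇒n8
[20] read 'e'  n8⇒n9  emit P1@[18:20],P3@[19:20]
[21] read 'd'  n9⇒n0 ·f
[22] read 'e'  n0⇒n7
[23] read 'b'  n7⇒n8
[24] read 'e'  n8⇒n9  emit P1@[22:24],P3@[23:24]
[25] read 'e'  n9⇒n7 ·f
[26] read 'a'  n7⇒n10
[27] read 'd'  n10⇒n11
[28] read 'd'  n11⇒n12
[29] read 'b'  n12⇒n13
[30] read 'c'  n13⇒n14  emit P2@[25:30]
[31] read 'b'  n14⇒n1 ·f
[32] read 'e'  n1⇒n15  emit P3@[31:32]
[33] read 'a'  n15⇒n10 ·f
[34] read 'd'  n10⇒n11
[35] read 'd'  n11⇒n12
[36] read 'b'  n12⇒n13
[37] read 'c'  n13⇒n14  emit P2@[32:37]
[38] read 'b'  n14⇒n1 ·f
[39] read 'e'  n1⇒n15  emit P3@[38:39]
[40] read 'c'  n15⇒n0 ·f
[41] read 'e'  n0⇒n7
[42] read 'a'  n7⇒n10
[43] read 'd'  n10⇒n11
[44] read 'd'  n11⇒n12
[45] read 'b'  n12⇒n13
[46] read 'c'  n13⇒n14  emit P2@[41:46]
[47] read 'e'  n14⇒n7 ·f
[48] read 'd'  n7⇒n0 ·f
[49] read 'd'  n0⇒n0
[50] read 'd'  n0⇒n0
[51] read 'c'  n0⇒n0
[52] read 'a'  n0⇒n0
[53] read 'c'  n0⇒n0
[54] read 'e'  n0⇒n7
[55] read 'a'  n7⇒n10
[56] read 'e'  n10⇒n7 ·f
[57] read 'a'  n7⇒n10
[58] read 'd'  n10⇒n11
[59] read 'd'  n11⇒n12
[60] read 'b'  n12⇒n13
[61] read 'c'  n13⇒n14  emit P2@[56:61]
[62] read 'b'  n14⇒n1 ·f
[63] read 'e'  n1⇒n15  emit P3@[62:63]
[64] read 'b'  n15⇒n8 ·f
[65] read 'e'  n8⇒n9  emit P1@[63:65],P3@[64:65]
[66] read 'a'  n9⇒n10 ·f
[67] read 'a'  n10⇒n0 ·f
[68] read 'a'  n0⇒n0
[69] read 'a'  n0⇒n0
[70] read 'b'  n0⇒n1
[71] read 'e'  n1⇒n15  emit P3@[70:71]
[72] read 'e'  n15⇒n7 ·f
[73] read 'b'  n7⇒n8
[74] read 'e'  n8⇒n9  emit P1@[72:74],P3@[73:74]
[75] read 'b'  n9⇒n8 ·f
[76] read 'e'  n8⇒n9  emit P1@[74:76],P3@[75:76]
[77] read 'b'  n9⇒n8 ·f
[78] read 'e'  n8⇒n9  emit P1@[76:78],P3@[77:78]
[79] read 'a'  n9⇒n10 ·f

All matches (sorted): [[5,2],[14,2],[20,1],[20,3],[24,1],[24,3],[30,2],[32,3],[37,2],[39,3],[46,2],[61,2],[63,3],[65,1],[65,3],[71,3],[74,1],[74,3],[76,1],[76,3],[78,1],[78,3]]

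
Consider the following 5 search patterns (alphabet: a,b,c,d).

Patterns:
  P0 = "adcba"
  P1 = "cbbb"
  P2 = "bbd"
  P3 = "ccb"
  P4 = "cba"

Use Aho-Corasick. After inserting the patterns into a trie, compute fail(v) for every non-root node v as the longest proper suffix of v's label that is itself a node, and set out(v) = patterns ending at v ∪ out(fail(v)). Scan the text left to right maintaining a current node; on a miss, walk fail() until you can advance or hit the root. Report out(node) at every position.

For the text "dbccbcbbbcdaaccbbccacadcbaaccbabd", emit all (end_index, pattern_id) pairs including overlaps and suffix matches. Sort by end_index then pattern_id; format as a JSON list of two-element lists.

Construct AC machine:
Trie (insert patterns):
  n0 'ε': a→1 b→10 c→6
  n1 'a': d→2
  n2 'ad': c→3
  n3 'adc': b→4
  n4 'adcb': a→5
  n5 'adcba': ·  ←P0
  n6 'c': b→7 c→13
  n7 'cb': a→15 b→8
  n8 'cbb': b→9
  n9 'cbbb': ·  ←P1
  n10 'b': b→11
  n11 'bb': d→12
  n12 'bbd': ·  ←P2
  n13 'cc': b→14
  n14 'ccb': ·  ←P3
  n15 'cba': ·  ←P4

BFS fail/out derivation:
  fail(1) 'a': from fail(0)=0 chase 'a': 0 ⇒ 0;  out=∅∪out(0)=∅
  fail(6) 'c': from fail(0)=0 chase 'c': 0 ⇒ 0;  out=∅∪out(0)=∅
  fail(10) 'b': from fail(0)=0 chase 'b': 0 ⇒ 0;  out=∅∪out(0)=∅
  fail(2) 'ad': from fail(1)=0 chase 'd': 0 ⇒ 0;  out=∅∪out(0)=∅
  fail(7) 'cb': from fail(6)=0 chase 'b': 0 ⇒ 10;  out=∅∪out(10)=∅
  fail(11) 'bb': from fail(10)=0 chase 'b': 0 ⇒ 10;  out=∅∪out(10)=∅
  fail(13) 'cc': from fail(6)=0 chase 'c': 0 ⇒ 6;  out=∅∪out(6)=∅
  fail(3) 'adc': from fail(2)=0 chase 'c': 0 ⇒ 6;  out=∅∪out(6)=∅
  fail(8) 'cbb': from fail(7)=10 chase 'b': 10 ⇒ 11;  out=∅∪out(11)=∅
  fail(12) 'bbd': from fail(11)=10 chase 'd': 10→0 ⇒ 0;  out={2}∪out(0)={2}
  fail(14) 'ccb': from fail(13)=6 chase 'b': 6 ⇒ 7;  out={3}∪out(7)={3}
  fail(15) 'cba': from fail(7)=10 chase 'a': 10→0 ⇒ 1;  out={4}∪out(1)={4}
  fail(4) 'adcb': from fail(3)=6 chase 'b': 6 ⇒ 7;  out=∅∪out(7)=∅
  fail(9) 'cbbb': from fail(8)=11 chase 'b': 11→10 ⇒ 11;  out={1}∪out(11)={1}
  fail(5) 'adcba': from fail(4)=7 chase 'a': 7 ⇒ 15;  out={0}∪out(15)={0,4}

Scan:
pos 0 'd': at 0
pos 1 'b': at 10
pos 2 'c': at 6 (via fail)
pos 3 'c': at 13
pos 4 'b': at 14  emit P3@[2:4]
pos 5 'c': at 6 (via fail)
pos 6 'b': at 7
pos 7 'b': at 8
pos 8 'b': at 9  emit P1@[5:8]
pos 9 'c': at 6 (via fail)
pos 10 'd': at 0 (via fail)
pos 11 'a': at 1
pos 12 'a': at 1 (via fail)
pos 13 'c': at 6 (via fail)
pos 14 'c': at 13
pos 15 'b': at 14  emit P3@[13:15]
pos 16 'b': at 8 (via fail)
pos 17 'c': at 6 (via fail)
pos 18 'c': at 13
pos 19 'a': at 1 (via fail)
pos 20 'c': at 6 (via fail)
pos 21 'a': at 1 (via fail)
pos 22 'd': at 2
pos 23 'c': at 3
pos 24 'b': at 4
pos 25 'a': at 5  emit P0@[21:25],P4@[23:25]
pos 26 'a': at 1 (via fail)
pos 27 'c': at 6 (via fail)
pos 28 'c': at 13
pos 29 'b': at 14  emit P3@[27:29]
pos 30 'a': at 15 (via fail)  emit P4@[28:30]
pos 31 'b': at 10 (via fail)
pos 32 'd': at 0 (via fail)

All matches (sorted): [[4,3],[8,1],[15,3],[25,0],[25,4],[29,3],[30,4]]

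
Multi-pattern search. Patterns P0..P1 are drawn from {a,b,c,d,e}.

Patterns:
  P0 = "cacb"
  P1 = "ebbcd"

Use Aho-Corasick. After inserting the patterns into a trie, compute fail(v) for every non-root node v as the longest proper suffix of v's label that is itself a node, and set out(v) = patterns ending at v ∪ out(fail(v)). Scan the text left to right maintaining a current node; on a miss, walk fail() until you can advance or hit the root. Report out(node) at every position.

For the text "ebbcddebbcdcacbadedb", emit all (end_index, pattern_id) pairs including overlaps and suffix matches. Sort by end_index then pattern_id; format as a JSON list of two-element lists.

Construct AC machine:
Trie nodes:
  n0 'ε': c→1 e→5
  n1 'c': a→2
  n2 'ca': c→3
  n3 'cac': b→4
  n4 'cacb': ·  [P0 ends]
  n5 'e': b→6
  n6 'eb': b→7
  n7 'ebb': c→8
  n8 'ebbc': d→9
  n9 'ebbcd': ·  [P1 ends]

Failure links (BFS by depth):
  fail(1) 'c': from fail(0)=0 chase 'c': 0 ⇒ 0;  out=∅∪out(0)=∅
  fail(5) 'e': from fail(0)=0 chase 'e': 0 ⇒ 0;  out=∅∪out(0)=∅
  fail(2) 'ca': from fail(1)=0 chase 'a': 0 ⇒ 0;  out=∅∪out(0)=∅
  fail(6) 'eb': from fail(5)=0 chase 'b': 0 ⇒ 0;  out=∅∪out(0)=∅
  fail(3) 'cac': from fail(2)=0 chase 'c': 0 ⇒ 1;  out=∅∪out(1)=∅
  fail(7) 'ebb': from fail(6)=0 chase 'b': 0 ⇒ 0;  out=∅∪out(0)=∅
  fail(4) 'cacb': from fail(3)=1 chase 'b': 1→0 ⇒ 0;  out={0}∪out(0)={0}
  fail(8) 'ebbc': from fail(7)=0 chase 'c': 0 ⇒ 1;  out=∅∪out(1)=∅
  fail(9) 'ebbcd': from fail(8)=1 chase 'd': 1→0 ⇒ 0;  out={1}∪out(0)={1}

Run:
pos 0 'e': at 5
pos 1 'b': at 6
pos 2 'b': at 7
pos 3 'c': at 8
pos 4 'd': at 9  emit P1@[0:4]
pos 5 'd': at 0 ·f
pos 6 'e': at 5
pos 7 'b': at 6
pos 8 'b': at 7
pos 9 'c': at 8
pos 10 'd': at 9  emit P1@[6:10]
pos 11 'c': at 1 ·f
pos 12 'a': at 2
pos 13 'c': at 3
pos 14 'b': at 4  emit P0@[11:14]
pos 15 'a': at 0 ·f
pos 16 'd': at 0
pos 17 'e': at 5
pos 18 'd': at 0 ·f
pos 19 'b': at 0

Result: [[4,1],[10,1],[14,0]]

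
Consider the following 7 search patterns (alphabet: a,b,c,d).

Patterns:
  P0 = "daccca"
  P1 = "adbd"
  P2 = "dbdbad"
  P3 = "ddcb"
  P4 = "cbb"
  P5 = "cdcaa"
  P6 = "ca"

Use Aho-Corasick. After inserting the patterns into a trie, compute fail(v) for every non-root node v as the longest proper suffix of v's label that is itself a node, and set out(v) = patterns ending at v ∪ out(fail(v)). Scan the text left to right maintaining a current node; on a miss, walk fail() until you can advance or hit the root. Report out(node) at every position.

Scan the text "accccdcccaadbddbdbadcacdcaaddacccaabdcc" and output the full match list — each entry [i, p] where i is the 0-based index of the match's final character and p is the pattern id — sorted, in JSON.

Build automaton:
Trie nodes:
  0='ε' goto a→7 c→19 d→1
  1='d' goto a→2 b→11 d→16
  2='da' goto c→3
  3='dac' goto c→4
  4='dacc' goto c→5
  5='daccc' goto a→6
  6='daccca' goto ·  [P0 ends]
  7='a' goto d→8
  8='ad' goto b→9
  9='adb' goto d→10
  10='adbd' goto ·  [P1 ends]
  11='db' goto d→12
  12='dbd' goto b→13
  13='dbdb' goto a→14
  14='dbdba' goto d→15
  15='dbdbad' goto ·  [P2 ends]
  16='dd' goto c→17
  17='ddc' goto b→18
  18='ddcb' goto ·  [P3 ends]
  19='c' goto a→26 b→20 d→22
  20='cb' goto b→21
  21='cbb' goto ·  [P4 ends]
  22='cd' goto c→23
  23='cdc' goto a→24
  24='cdca' goto a→25
  25='cdcaa' goto ·  [P5 ends]
  26='ca' goto ·  [P6 ends]

BFS fail/out derivation:
  n1('d'): parent n0 fail=0; on 'd' 0 → fail=0;  out ∅∪∅=∅
  n7('a'): parent n0 fail=0; on 'a' 0 → fail=0;  out ∅∪∅=∅
  n19('c'): parent n0 fail=0; on 'c' 0 → fail=0;  out ∅∪∅=∅
  n2('da'): parent n1 fail=0; on 'a' 0 → fail=7;  out ∅∪∅=∅
  n8('ad'): parent n7 fail=0; on 'd' 0 → fail=1;  out ∅∪∅=∅
  n11('db'): parent n1 fail=0; on 'b' 0 → fail=0;  out ∅∪∅=∅
  n16('dd'): parent n1 fail=0; on 'd' 0 → fail=1;  out ∅∪∅=∅
  n20('cb'): parent n19 fail=0; on 'b' 0 → fail=0;  out ∅∪∅=∅
  n22('cd'): parent n19 fail=0; on 'd' 0 → fail=1;  out ∅∪∅=∅
  n26('ca'): parent n19 fail=0; on 'a' 0 → fail=7;  out {6}∪∅={6}
  n3('dac'): parent n2 fail=7; on 'c' 7→0 → fail=19;  out ∅∪∅=∅
  n9('adb'): parent n8 fail=1; on 'b' 1 → fail=11;  out ∅∪∅=∅
  n12('dbd'): parent n11 fail=0; on 'd' 0 → fail=1;  out ∅∪∅=∅
  n17('ddc'): parent n16 fail=1; on 'c' 1→0 → fail=19;  out ∅∪∅=∅
  n21('cbb'): parent n20 fail=0; on 'b' 0 → fail=0;  out {4}∪∅={4}
  n23('cdc'): parent n22 fail=1; on 'c' 1→0 → fail=19;  out ∅∪∅=∅
  n4('dacc'): parent n3 fail=19; on 'c' 19→0 → fail=19;  out ∅∪∅=∅
  n10('adbd'): parent n9 fail=11; on 'd' 11 → fail=12;  out {1}∪∅={1}
  n13('dbdb'): parent n12 fail=1; on 'b' 1 → fail=11;  out ∅∪∅=∅
  n18('ddcb'): parent n17 fail=19; on 'b' 19 → fail=20;  out {3}∪∅={3}
  n24('cdca'): parent n23 fail=19; on 'a' 19 → fail=26;  out ∅∪{6}={6}
  n5('daccc'): parent n4 fail=19; on 'c' 19→0 → fail=19;  out ∅∪∅=∅
  n14('dbdba'): parent n13 fail=11; on 'a' 11→0 → fail=7;  out ∅∪∅=∅
  n25('cdcaa'): parent n24 fail=26; on 'a' 26→7→0 → fail=7;  out {5}∪∅={5}
  n6('daccca'): parent n5 fail=19; on 'a' 19 → fail=26;  out {0}∪{6}={0,6}
  n15('dbdbad'): parent n14 fail=7; on 'd' 7 → fail=8;  out {2}∪∅={2}

Scan:
pos 0 'a': at 7
pos 1 'c': at 19 (via fail)
pos 2 'c': at 19 (via fail)
pos 3 'c': at 19 (via fail)
pos 4 'c': at 19 (via fail)
pos 5 'd': at 22
pos 6 'c': at 23
pos 7 'c': at 19 (via fail)
pos 8 'c': at 19 (via fail)
pos 9 'a': at 26  emit P6@[8:9]
pos 10 'a': at 7 (via fail)
pos 11 'd': at 8
pos 12 'b': at 9
pos 13 'd': at 10  emit P1@[10:13]
pos 14 'd': at 16 (via fail)
pos 15 'b': at 11 (via fail)
pos 16 'd': at 12
pos 17 'b': at 13
pos 18 'a': at 14
pos 19 'd': at 15  emit P2@[14:19]
pos 20 'c': at 19 (via fail)
pos 21 'a': at 26  emit P6@[20:21]
pos 22 'c': at 19 (via fail)
pos 23 'd': at 22
pos 24 'c': at 23
pos 25 'a': at 24  emit P6@[24:25]
pos 26 'a': at 25  emit P5@[22:26]
pos 27 'd': at 8 (via fail)
pos 28 'd': at 16 (via fail)
pos 29 'a': at 2 (via fail)
pos 30 'c': at 3
pos 31 'c': at 4
pos 32 'c': at 5
pos 33 'a': at 6  emit P0@[28:33],P6@[32:33]
pos 34 'a': at 7 (via fail)
pos 35 'b': at 0 (via fail)
pos 36 'd': at 1
pos 37 'c': at 19 (via fail)
pos 38 'c': at 19 (via fail)

Matches: [[9,6],[13,1],[19,2],[21,6],[25,6],[26,5],[33,0],[33,6]]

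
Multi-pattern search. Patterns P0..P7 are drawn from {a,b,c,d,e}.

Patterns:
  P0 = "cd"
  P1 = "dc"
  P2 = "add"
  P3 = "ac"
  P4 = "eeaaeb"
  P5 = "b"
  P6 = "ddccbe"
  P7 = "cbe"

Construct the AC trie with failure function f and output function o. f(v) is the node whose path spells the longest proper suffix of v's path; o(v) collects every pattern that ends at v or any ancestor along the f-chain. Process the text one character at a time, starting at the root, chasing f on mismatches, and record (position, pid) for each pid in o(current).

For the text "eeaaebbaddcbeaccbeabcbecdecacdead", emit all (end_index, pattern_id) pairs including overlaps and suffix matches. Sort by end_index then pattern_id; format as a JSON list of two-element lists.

Build:
Trie (insert patterns):
  0='ε' goto a→5 b→15 c→1 d→3 e→9
  1='c' goto b→21 d→2
  2='cd' goto ·  ←P0
  3='d' goto c→4 d→16
  4='dc' goto ·  ←P1
  5='a' goto c→8 d→6
  6='ad' goto d→7
  7='add' goto ·  ←P2
  8='ac' goto ·  ←P3
  9='e' goto e→10
  10='ee' goto a→11
  11='eea' goto a→12
  12='eeaa' goto e→13
  13='eeaae' goto b→14
  14='eeaaeb' goto ·  ←P4
  15='b' goto ·  ←P5
  16='dd' goto c→17
  17='ddc' goto c→18
  18='ddcc' goto b→19
  19='ddccb' goto e→20
  20='ddccbe' goto ·  ←P6
  21='cb' goto e→22
  22='cbe' goto ·  ←P7

BFS fail/out derivation:
  fail(1) 'c': from fail(0)=0 chase 'c': 0 ⇒ 0;  out=∅∪out(0)=∅
  fail(3) 'd': from fail(0)=0 chase 'd': 0 ⇒ 0;  out=∅∪out(0)=∅
  fail(5) 'a': from fail(0)=0 chase 'a': 0 ⇒ 0;  out=∅∪out(0)=∅
  fail(9) 'e': from fail(0)=0 chase 'e': 0 ⇒ 0;  out=∅∪out(0)=∅
  fail(15) 'b': from fail(0)=0 chase 'b': 0 ⇒ 0;  out={5}∪out(0)={5}
  fail(2) 'cd': from fail(1)=0 chase 'd': 0 ⇒ 3;  out={0}∪out(3)={0}
  fail(4) 'dc': from fail(3)=0 chase 'c': 0 ⇒ 1;  out={1}∪out(1)={1}
  fail(6) 'ad': from fail(5)=0 chase 'd': 0 ⇒ 3;  out=∅∪out(3)=∅
  fail(8) 'ac': from fail(5)=0 chase 'c': 0 ⇒ 1;  out={3}∪out(1)={3}
  fail(10) 'ee': from fail(9)=0 chase 'e': 0 ⇒ 9;  out=∅∪out(9)=∅
  fail(16) 'dd': from fail(3)=0 chase 'd': 0 ⇒ 3;  out=∅∪out(3)=∅
  fail(21) 'cb': from fail(1)=0 chase 'b': 0 ⇒ 15;  out=∅∪out(15)={5}
  fail(7) 'add': from fail(6)=3 chase 'd': 3 ⇒ 16;  out={2}∪out(16)={2}
  fail(11) 'eea': from fail(10)=9 chase 'a': 9→0 ⇒ 5;  out=∅∪out(5)=∅
  fail(17) 'ddc': from fail(16)=3 chase 'c': 3 ⇒ 4;  out=∅∪out(4)={1}
  fail(22) 'cbe': from fail(21)=15 chase 'e': 15→0 ⇒ 9;  out={7}∪out(9)={7}
  fail(12) 'eeaa': from fail(11)=5 chase 'a': 5→0 ⇒ 5;  out=∅∪out(5)=∅
  fail(18) 'ddcc': from fail(17)=4 chase 'c': 4→1→0 ⇒ 1;  out=∅∪out(1)=∅
  fail(13) 'eeaae': from fail(12)=5 chase 'e': 5→0 ⇒ 9;  out=∅∪out(9)=∅
  fail(19) 'ddccb': from fail(18)=1 chase 'b': 1 ⇒ 21;  out=∅∪out(21)={5}
  fail(14) 'eeaaeb': from fail(13)=9 chase 'b': 9→0 ⇒ 15;  out={4}∪out(15)={4,5}
  fail(20) 'ddccbe': from fail(19)=21 chase 'e': 21 ⇒ 22;  out={6}∪out(22)={6,7}

Text stream:
i=0 'e': node 0→9
i=1 'e': node 9→10
i=2 'a': node 10→11
i=3 'a': node 11→12
i=4 'e': node 12→13
i=5 'b': node 13→14  → match P4@[0:5],P5@[5:5]
i=6 'b': node 14→15 (fail-walked)  → match P5@[6:6]
i=7 'a': node 15→5 (fail-walked)
i=8 'd': node 5→6
i=9 'd': node 6→7  → match P2@[7:9]
i=10 'c': node 7→17 (fail-walked)  → match P1@[9:10]
i=11 'b': node 17→21 (fail-walked)  → match P5@[11:11]
i=12 'e': node 21→22  → match P7@[10:12]
i=13 'a': node 22→5 (fail-walked)
i=14 'c': node 5→8  → match P3@[13:14]
i=15 'c': node 8→1 (fail-walked)
i=16 'b': node 1→21  → match P5@[16:16]
i=17 'e': node 21→22  → match P7@[15:17]
i=18 'a': node 22→5 (fail-walked)
i=19 'b': node 5→15 (fail-walked)  → match P5@[19:19]
i=20 'c': node 15→1 (fail-walked)
i=21 'b': node 1→21  → match P5@[21:21]
i=22 'e': node 21→22  → match P7@[20:22]
i=23 'c': node 22→1 (fail-walked)
i=24 'd': node 1→2  → match P0@[23:24]
i=25 'e': node 2→9 (fail-walked)
i=26 'c': node 9→1 (fail-walked)
i=27 'a': node 1→5 (fail-walked)
i=28 'c': node 5→8  → match P3@[27:28]
i=29 'd': node 8→2 (fail-walked)  → match P0@[28:29]
i=30 'e': node 2→9 (fail-walked)
i=31 'a': node 9→5 (fail-walked)
i=32 'd': node 5→6

All matches (sorted): [[5,4],[5,5],[6,5],[9,2],[10,1],[11,5],[12,7],[14,3],[16,5],[17,7],[19,5],[21,5],[22,7],[24,0],[28,3],[29,0]]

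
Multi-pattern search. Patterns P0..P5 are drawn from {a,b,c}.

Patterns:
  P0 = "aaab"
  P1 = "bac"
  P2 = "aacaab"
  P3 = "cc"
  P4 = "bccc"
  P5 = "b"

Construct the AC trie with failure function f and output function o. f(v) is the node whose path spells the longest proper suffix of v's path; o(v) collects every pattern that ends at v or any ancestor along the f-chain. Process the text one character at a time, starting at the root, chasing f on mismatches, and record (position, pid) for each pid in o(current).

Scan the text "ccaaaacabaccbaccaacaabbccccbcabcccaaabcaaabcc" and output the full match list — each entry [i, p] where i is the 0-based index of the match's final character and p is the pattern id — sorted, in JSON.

Build:
Trie (insert patterns):
  n0 'ε': a→1 b→5 c→12
  n1 'a': a→2
  n2 'aa': a→3 c→8
  n3 'aaa': b→4
  n4 'aaab': ·  [P0 ends]
  n5 'b': a→6 c→14  [P5 ends]
  n6 'ba': c→7
  n7 'bac': ·  [P1 ends]
  n8 'aac': a→9
  n9 'aaca': a→10
  n10 'aacaa': b→11
  n11 'aacaab': ·  [P2 ends]
  n12 'c': c→13
  n13 'cc': ·  [P3 ends]
  n14 'bc': c→15
  n15 'bcc': c→16
  n16 'bccc': ·  [P4 ends]

Failure links (BFS by depth):
  n1('a'): parent n0 fail=0; on 'a' 0 → fail=0;  out ∅∪∅=∅
  n5('b'): parent n0 fail=0; on 'b' 0 → fail=0;  out {5}∪∅={5}
  n12('c'): parent n0 fail=0; on 'c' 0 → fail=0;  out ∅∪∅=∅
  n2('aa'): parent n1 fail=0; on 'a' 0 → fail=1;  out ∅∪∅=∅
  n6('ba'): parent n5 fail=0; on 'a' 0 → fail=1;  out ∅∪∅=∅
  n13('cc'): parent n12 fail=0; on 'c' 0 → fail=12;  out {3}∪∅={3}
  n14('bc'): parent n5 fail=0; on 'c' 0 → fail=12;  out ∅∪∅=∅
  n3('aaa'): parent n2 fail=1; on 'a' 1 → fail=2;  out ∅∪∅=∅
  n7('bac'): parent n6 fail=1; on 'c' 1→0 → fail=12;  out {1}∪∅={1}
  n8('aac'): parent n2 fail=1; on 'c' 1→0 → fail=12;  out ∅∪∅=∅
  n15('bcc'): parent n14 fail=12; on 'c' 12 → fail=13;  out ∅∪{3}={3}
  n4('aaab'): parent n3 fail=2; on 'b' 2→1→0 → fail=5;  out {0}∪{5}={0,5}
  n9('aaca'): parent n8 fail=12; on 'a' 12→0 → fail=1;  out ∅∪∅=∅
  n16('bccc'): parent n15 fail=13; on 'c' 13→12 → fail=13;  out {4}∪{3}={3,4}
  n10('aacaa'): parent n9 fail=1; on 'a' 1 → fail=2;  out ∅∪∅=∅
  n11('aacaab'): parent n10 fail=2; on 'b' 2→1→0 → fail=5;  out {2}∪{5}={2,5}

Run:
[0] read 'c'  n0⇒n12
[1] read 'c'  n12⇒n13  emit P3@[0:1]
[2] read 'a'  n13⇒n1 ·f
[3] read 'a'  n1⇒n2
[4] read 'a'  n2⇒n3
[5] read 'a'  n3⇒n3 ·f
[6] read 'c'  n3⇒n8 ·f
[7] read 'a'  n8⇒n9
[8] read 'b'  n9⇒n5 ·f  emit P5@[8:8]
[9] read 'a'  n5⇒n6
[10] read 'c'  n6⇒n7  emit P1@[8:10]
[11] read 'c'  n7⇒n13 ·f  emit P3@[10:11]
[12] read 'b'  n13⇒n5 ·f  emit P5@[12:12]
[13] read 'a'  n5⇒n6
[14] read 'c'  n6⇒n7  emit P1@[12:14]
[15] read 'c'  n7⇒n13 ·f  emit P3@[14:15]
[16] read 'a'  n13⇒n1 ·f
[17] read 'a'  n1⇒n2
[18] read 'c'  n2⇒n8
[19] read 'a'  n8⇒n9
[20] read 'a'  n9⇒n10
[21] read 'b'  n10⇒n11  emit P2@[16:21],P5@[21:21]
[22] read 'b'  n11⇒n5 ·f  emit P5@[22:22]
[23] read 'c'  n5⇒n14
[24] read 'c'  n14⇒n15  emit P3@[23:24]
[25] read 'c'  n15⇒n16  emit P3@[24:25],P4@[22:25]
[26] read 'c'  n16⇒n13 ·f  emit P3@[25:26]
[27] read 'b'  n13⇒n5 ·f  emit P5@[27:27]
[28] read 'c'  n5⇒n14
[29] read 'a'  n14⇒n1 ·f
[30] read 'b'  n1⇒n5 ·f  emit P5@[30:30]
[31] read 'c'  n5⇒n14
[32] read 'c'  n14⇒n15  emit P3@[31:32]
[33] read 'c'  n15⇒n16  emit P3@[32:33],P4@[30:33]
[34] read 'a'  n16⇒n1 ·f
[35] read 'a'  n1⇒n2
[36] read 'a'  n2⇒n3
[37] read 'b'  n3⇒n4  emit P0@[34:37],P5@[37:37]
[38] read 'c'  n4⇒n14 ·f
[39] read 'a'  n14⇒n1 ·f
[40] read 'a'  n1⇒n2
[41] read 'a'  n2⇒n3
[42] read 'b'  n3⇒n4  emit P0@[39:42],P5@[42:42]
[43] read 'c'  n4⇒n14 ·f
[44] read 'c'  n14⇒n15  emit P3@[43:44]

Result: [[1,3],[8,5],[10,1],[11,3],[12,5],[14,1],[15,3],[21,2],[21,5],[22,5],[24,3],[25,3],[25,4],[26,3],[27,5],[30,5],[32,3],[33,3],[33,4],[37,0],[37,5],[42,0],[42,5],[44,3]]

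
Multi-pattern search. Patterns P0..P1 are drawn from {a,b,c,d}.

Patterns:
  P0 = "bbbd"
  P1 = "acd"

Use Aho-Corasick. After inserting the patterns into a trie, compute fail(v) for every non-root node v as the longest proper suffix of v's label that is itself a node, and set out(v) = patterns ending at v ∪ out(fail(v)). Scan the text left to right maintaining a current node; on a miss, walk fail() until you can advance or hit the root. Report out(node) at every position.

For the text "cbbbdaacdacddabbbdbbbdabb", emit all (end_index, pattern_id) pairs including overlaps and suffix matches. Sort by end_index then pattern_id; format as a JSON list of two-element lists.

Construct AC machine:
Trie (insert patterns):
  n0 'ε': a→5 b→1
  n1 'b': b→2
  n2 'bb': b→3
  n3 'bbb': d→4
  n4 'bbbd': ·  [P0 ends]
  n5 'a': c→6
  n6 'ac': d→7
  n7 'acd': ·  [P1 ends]

Failure links (BFS by depth):
  n1('b'): parent n0 fail=0; on 'b' 0 → fail=0;  out ∅∪∅=∅
  n5('a'): parent n0 fail=0; on 'a' 0 → fail=0;  out ∅∪∅=∅
  n2('bb'): parent n1 fail=0; on 'b' 0 → fail=1;  out ∅∪∅=∅
  n6('ac'): parent n5 fail=0; on 'c' 0 → fail=0;  out ∅∪∅=∅
  n3('bbb'): parent n2 fail=1; on 'b' 1 → fail=2;  out ∅∪∅=∅
  n7('acd'): parent n6 fail=0; on 'd' 0 → fail=0;  out {1}∪∅={1}
  n4('bbbd'): parent n3 fail=2; on 'd' 2→1→0 → fail=0;  out {0}∪∅={0}

Scan:
pos 0 'c': at 0
pos 1 'b': at 1
pos 2 'b': at 2
pos 3 'b': at 3
pos 4 'd': at 4  ** P0@[1:4]
pos 5 'a': at 5 (fail-walked)
pos 6 'a': at 5 (fail-walked)
pos 7 'c': at 6
pos 8 'd': at 7  ** P1@[6:8]
pos 9 'a': at 5 (fail-walked)
pos 10 'c': at 6
pos 11 'd': at 7  ** P1@[9:11]
pos 12 'd': at 0 (fail-walked)
pos 13 'a': at 5
pos 14 'b': at 1 (fail-walked)
pos 15 'b': at 2
pos 16 'b': at 3
pos 17 'd': at 4  ** P0@[14:17]
pos 18 'b': at 1 (fail-walked)
pos 19 'b': at 2
pos 20 'b': at 3
pos 21 'd': at 4  ** P0@[18:21]
pos 22 'a': at 5 (fail-walked)
pos 23 'b': at 1 (fail-walked)
pos 24 'b': at 2

All matches (sorted): [[4,0],[8,1],[11,1],[17,0],[21,0]]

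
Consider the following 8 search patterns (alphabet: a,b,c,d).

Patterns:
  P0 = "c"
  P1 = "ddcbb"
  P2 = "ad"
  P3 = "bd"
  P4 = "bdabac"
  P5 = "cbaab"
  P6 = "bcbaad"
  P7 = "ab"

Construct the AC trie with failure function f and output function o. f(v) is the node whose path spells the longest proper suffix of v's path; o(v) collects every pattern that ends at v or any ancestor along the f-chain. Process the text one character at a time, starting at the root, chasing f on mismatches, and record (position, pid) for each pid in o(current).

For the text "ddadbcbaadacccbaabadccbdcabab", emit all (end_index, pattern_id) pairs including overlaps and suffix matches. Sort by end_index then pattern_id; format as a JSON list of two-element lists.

Build automaton:
Trie (insert patterns):
  0='ε' goto a→7 b→9 c→1 d→2
  1='c' goto b→15  [P0 ends]
  2='d' goto d→3
  3='dd' goto c→4
  4='ddc' goto b→5
  5='ddcb' goto b→6
  6='ddcbb' goto ·  [P1 ends]
  7='a' goto b→24 d→8
  8='ad' goto ·  [P2 ends]
  9='b' goto c→19 d→10
  10='bd' goto a→11  [P3 ends]
  11='bda' goto b→12
  12='bdab' goto a→13
  13='bdaba' goto c→14
  14='bdabac' goto ·  [P4 ends]
  15='cb' goto a→16
  16='cba' goto a→17
  17='cbaa' goto b→18
  18='cbaab' goto ·  [P5 ends]
  19='bc' goto b→20
  20='bcb' goto a→21
  21='bcba' goto a→22
  22='bcbaa' goto d→23
  23='bcbaad' goto ·  [P6 ends]
  24='ab' goto ·  [P7 ends]

BFS fail/out derivation:
  fail(1) 'c': from fail(0)=0 chase 'c': 0 ⇒ 0;  out={0}∪out(0)={0}
  fail(2) 'd': from fail(0)=0 chase 'd': 0 ⇒ 0;  out=∅∪out(0)=∅
  fail(7) 'a': from fail(0)=0 chase 'a': 0 ⇒ 0;  out=∅∪out(0)=∅
  fail(9) 'b': from fail(0)=0 chase 'b': 0 ⇒ 0;  out=∅∪out(0)=∅
  fail(3) 'dd': from fail(2)=0 chase 'd': 0 ⇒ 2;  out=∅∪out(2)=∅
  fail(8) 'ad': from fail(7)=0 chase 'd': 0 ⇒ 2;  out={2}∪out(2)={2}
  fail(10) 'bd': from fail(9)=0 chase 'd': 0 ⇒ 2;  out={3}∪out(2)={3}
  fail(15) 'cb': from fail(1)=0 chase 'b': 0 ⇒ 9;  out=∅∪out(9)=∅
  fail(19) 'bc': from fail(9)=0 chase 'c': 0 ⇒ 1;  out=∅∪out(1)={0}
  fail(24) 'ab': from fail(7)=0 chase 'b': 0 ⇒ 9;  out={7}∪out(9)={7}
  fail(4) 'ddc': from fail(3)=2 chase 'c': 2→0 ⇒ 1;  out=∅∪out(1)={0}
  fail(11) 'bda': from fail(10)=2 chase 'a': 2→0 ⇒ 7;  out=∅∪out(7)=∅
  fail(16) 'cba': from fail(15)=9 chase 'a': 9→0 ⇒ 7;  out=∅∪out(7)=∅
  fail(20) 'bcb': from fail(19)=1 chase 'b': 1 ⇒ 15;  out=∅∪out(15)=∅
  fail(5) 'ddcb': from fail(4)=1 chase 'b': 1 ⇒ 15;  out=∅∪out(15)=∅
  fail(12) 'bdab': from fail(11)=7 chase 'b': 7 ⇒ 24;  out=∅∪out(24)={7}
  fail(17) 'cbaa': from fail(16)=7 chase 'a': 7→0 ⇒ 7;  out=∅∪out(7)=∅
  fail(21) 'bcba': from fail(20)=15 chase 'a': 15 ⇒ 16;  out=∅∪out(16)=∅
  fail(6) 'ddcbb': from fail(5)=15 chase 'b': 15→9→0 ⇒ 9;  out={1}∪out(9)={1}
  fail(13) 'bdaba': from fail(12)=24 chase 'a': 24→9→0 ⇒ 7;  out=∅∪out(7)=∅
  fail(18) 'cbaab': from fail(17)=7 chase 'b': 7 ⇒ 24;  out={5}∪out(24)={5,7}
  fail(22) 'bcbaa': from fail(21)=16 chase 'a': 16 ⇒ 17;  out=∅∪out(17)=∅
  fail(14) 'bdabac': from fail(13)=7 chase 'c': 7→0 ⇒ 1;  out={4}∪out(1)={0,4}
  fail(23) 'bcbaad': from fail(22)=17 chase 'd': 17→7 ⇒ 8;  out={6}∪out(8)={2,6}

Run:
i=0 'd': node 0→2
i=1 'd': node 2→3
i=2 'a': node 3→7 (fail-walked)
i=3 'd': node 7→8  → match P2@[2:3]
i=4 'b': node 8→9 (fail-walked)
i=5 'c': node 9→19  → match P0@[5:5]
i=6 'b': node 19→20
i=7 'a': node 20→21
i=8 'a': node 21→22
i=9 'd': node 22→23  → match P2@[8:9],P6@[4:9]
i=10 'a': node 23→7 (fail-walked)
i=11 'c': node 7→1 (fail-walked)  → match P0@[11:11]
i=12 'c': node 1→1 (fail-walked)  → match P0@[12:12]
i=13 'c': node 1→1 (fail-walked)  → match P0@[13:13]
i=14 'b': node 1→15
i=15 'a': node 15→16
i=16 'a': node 16→17
i=17 'b': node 17→18  → match P5@[13:17],P7@[16:17]
i=18 'a': node 18→7 (fail-walked)
i=19 'd': node 7→8  → match P2@[18:19]
i=20 'c': node 8→1 (fail-walked)  → match P0@[20:20]
i=21 'c': node 1→1 (fail-walked)  → match P0@[21:21]
i=22 'b': node 1→15
i=23 'd': node 15→10 (fail-walked)  → match P3@[22:23]
i=24 'c': node 10→1 (fail-walked)  → match P0@[24:24]
i=25 'a': node 1→7 (fail-walked)
i=26 'b': node 7→24  → match P7@[25:26]
i=27 'a': node 24→7 (fail-walked)
i=28 'b': node 7→24  → match P7@[27:28]

All matches (sorted): [[3,2],[5,0],[9,2],[9,6],[11,0],[12,0],[13,0],[17,5],[17,7],[19,2],[20,0],[21,0],[23,3],[24,0],[26,7],[28,7]]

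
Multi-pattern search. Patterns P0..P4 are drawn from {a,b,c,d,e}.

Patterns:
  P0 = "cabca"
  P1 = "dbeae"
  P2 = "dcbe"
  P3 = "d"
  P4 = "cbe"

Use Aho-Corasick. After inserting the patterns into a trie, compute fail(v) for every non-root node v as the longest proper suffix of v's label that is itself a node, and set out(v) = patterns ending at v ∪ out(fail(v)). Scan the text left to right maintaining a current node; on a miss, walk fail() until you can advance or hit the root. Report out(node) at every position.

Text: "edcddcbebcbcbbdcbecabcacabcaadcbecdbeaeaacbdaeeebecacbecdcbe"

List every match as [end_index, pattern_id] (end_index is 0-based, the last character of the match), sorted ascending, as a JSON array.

Build automaton:
Trie (insert patterns):
  0='ε' goto c→1 d→6
  1='c' goto a→2 b→14
  2='ca' goto b→3
  3='cab' goto c→4
  4='cabc' goto a→5
  5='cabca' goto ·  ←P0
  6='d' goto b→7 c→11  ←P3
  7='db' goto e→8
  8='dbe' goto a→9
  9='dbea' goto e→10
  10='dbeae' goto ·  ←P1
  11='dc' goto b→12
  12='dcb' goto e→13
  13='dcbe' goto ·  ←P2
  14='cb' goto e→15
  15='cbe' goto ·  ←P4

Failure links (BFS by depth):
  n1('c'): parent n0 fail=0; on 'c' 0 → fail=0;  out ∅∪∅=∅
  n6('d'): parent n0 fail=0; on 'd' 0 → fail=0;  out {3}∪∅={3}
  n2('ca'): parent n1 fail=0; on 'a' 0 → fail=0;  out ∅∪∅=∅
  n7('db'): parent n6 fail=0; on 'b' 0 → fail=0;  out ∅∪∅=∅
  n11('dc'): parent n6 fail=0; on 'c' 0 → fail=1;  out ∅∪∅=∅
  n14('cb'): parent n1 fail=0; on 'b' 0 → fail=0;  out ∅∪∅=∅
  n3('cab'): parent n2 fail=0; on 'b' 0 → fail=0;  out ∅∪∅=∅
  n8('dbe'): parent n7 fail=0; on 'e' 0 → fail=0;  out ∅∪∅=∅
  n12('dcb'): parent n11 fail=1; on 'b' 1 → fail=14;  out ∅∪∅=∅
  n15('cbe'): parent n14 fail=0; on 'e' 0 → fail=0;  out {4}∪∅={4}
  n4('cabc'): parent n3 fail=0; on 'c' 0 → fail=1;  out ∅∪∅=∅
  n9('dbea'): parent n8 fail=0; on 'a' 0 → fail=0;  out ∅∪∅=∅
  n13('dcbe'): parent n12 fail=14; on 'e' 14 → fail=15;  out {2}∪{4}={2,4}
  n5('cabca'): parent n4 fail=1; on 'a' 1 → fail=2;  out {0}∪∅={0}
  n10('dbeae'): parent n9 fail=0; on 'e' 0 → fail=0;  out {1}∪∅={1}

Run:
pos 0 'e': at 0
pos 1 'd': at 6  emit P3@[1:1]
pos 2 'c': at 11
pos 3 'd': at 6 ·f  emit P3@[3:3]
pos 4 'd': at 6 ·f  emit P3@[4:4]
pos 5 'c': at 11
pos 6 'b': at 12
pos 7 'e': at 13  emit P2@[4:7],P4@[5:7]
pos 8 'b': at 0 ·f
pos 9 'c': at 1
pos 10 'b': at 14
pos 11 'c': at 1 ·f
pos 12 'b': at 14
pos 13 'b': at 0 ·f
pos 14 'd': at 6  emit P3@[14:14]
pos 15 'c': at 11
pos 16 'b': at 12
pos 17 'e': at 13  emit P2@[14:17],P4@[15:17]
pos 18 'c': at 1 ·f
pos 19 'a': at 2
pos 20 'b': at 3
pos 21 'c': at 4
pos 22 'a': at 5  emit P0@[18:22]
pos 23 'c': at 1 ·f
pos 24 'a': at 2
pos 25 'b': at 3
pos 26 'c': at 4
pos 27 'a': at 5  emit P0@[23:27]
pos 28 'a': at 0 ·f
pos 29 'd': at 6  emit P3@[29:29]
pos 30 'c': at 11
pos 31 'b': at 12
pos 32 'e': at 13  emit P2@[29:32],P4@[30:32]
pos 33 'c': at 1 ·f
pos 34 'd': at 6 ·f  emit P3@[34:34]
pos 35 'b': at 7
pos 36 'e': at 8
pos 37 'a': at 9
pos 38 'e': at 10  emit P1@[34:38]
pos 39 'a': at 0 ·f
pos 40 'a': at 0
pos 41 'c': at 1
pos 42 'b': at 14
pos 43 'd': at 6 ·f  emit P3@[43:43]
pos 44 'a': at 0 ·f
pos 45 'e': at 0
pos 46 'e': at 0
pos 47 'e': at 0
pos 48 'b': at 0
pos 49 'e': at 0
pos 50 'c': at 1
pos 51 'a': at 2
pos 52 'c': at 1 ·f
pos 53 'b': at 14
pos 54 'e': at 15  emit P4@[52:54]
pos 55 'c': at 1 ·f
pos 56 'd': at 6 ·f  emit P3@[56:56]
pos 57 'c': at 11
pos 58 'b': at 12
pos 59 'e': at 13  emit P2@[56:59],P4@[57:59]

Matches: [[1,3],[3,3],[4,3],[7,2],[7,4],[14,3],[17,2],[17,4],[22,0],[27,0],[29,3],[32,2],[32,4],[34,3],[38,1],[43,3],[54,4],[56,3],[59,2],[59,4]]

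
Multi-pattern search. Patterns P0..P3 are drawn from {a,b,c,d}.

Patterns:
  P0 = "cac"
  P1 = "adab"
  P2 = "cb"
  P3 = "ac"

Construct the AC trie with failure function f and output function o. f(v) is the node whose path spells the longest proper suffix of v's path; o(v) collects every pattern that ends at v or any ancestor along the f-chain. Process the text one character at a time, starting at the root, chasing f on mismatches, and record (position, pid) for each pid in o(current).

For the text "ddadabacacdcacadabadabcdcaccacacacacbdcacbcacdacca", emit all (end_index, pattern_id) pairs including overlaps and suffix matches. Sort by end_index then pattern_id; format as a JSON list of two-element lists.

Build automaton:
Trie nodes:
  n0 'ε': a→4 c→1
  n1 'c': a→2 b→8
  n2 'ca': c→3
  n3 'cac': ·  ←P0
  n4 'a': c→9 d→5
  n5 'ad': a→6
  n6 'ada': b→7
  n7 'adab': ·  ←P1
  n8 'cb': ·  ←P2
  n9 'ac': ·  ←P3

BFS fail/out derivation:
  n1('c'): parent n0 fail=0; on 'c' 0 → fail=0;  out ∅∪∅=∅
  n4('a'): parent n0 fail=0; on 'a' 0 → fail=0;  out ∅∪∅=∅
  n2('ca'): parent n1 fail=0; on 'a' 0 → fail=4;  out ∅∪∅=∅
  n5('ad'): parent n4 fail=0; on 'd' 0 → fail=0;  out ∅∪∅=∅
  n8('cb'): parent n1 fail=0; on 'b' 0 → fail=0;  out {2}∪∅={2}
  n9('ac'): parent n4 fail=0; on 'c' 0 → fail=1;  out {3}∪∅={3}
  n3('cac'): parent n2 fail=4; on 'c' 4 → fail=9;  out {0}∪{3}={0,3}
  n6('ada'): parent n5 fail=0; on 'a' 0 → fail=4;  out ∅∪∅=∅
  n7('adab'): parent n6 fail=4; on 'b' 4→0 → fail=0;  out {1}∪∅={1}

Text stream:
pos 0 'd': at 0
pos 1 'd': at 0
pos 2 'a': at 4
pos 3 'd': at 5
pos 4 'a': at 6
pos 5 'b': at 7  emit P1@[2:5]
pos 6 'a': at 4 ·f
pos 7 'c': at 9  emit P3@[6:7]
pos 8 'a': at 2 ·f
pos 9 'c': at 3  emit P0@[7:9],P3@[8:9]
pos 10 'd': at 0 ·f
pos 11 'c': at 1
pos 12 'a': at 2
pos 13 'c': at 3  emit P0@[11:13],P3@[12:13]
pos 14 'a': at 2 ·f
pos 15 'd': at 5 ·f
pos 16 'a': at 6
pos 17 'b': at 7  emit P1@[14:17]
pos 18 'a': at 4 ·f
pos 19 'd': at 5
pos 20 'a': at 6
pos 21 'b': at 7  emit P1@[18:21]
pos 22 'c': at 1 ·f
pos 23 'd': at 0 ·f
pos 24 'c': at 1
pos 25 'a': at 2
pos 26 'c': at 3  emit P0@[24:26],P3@[25:26]
pos 27 'c': at 1 ·f
pos 28 'a': at 2
pos 29 'c': at 3  emit P0@[27:29],P3@[28:29]
pos 30 'a': at 2 ·f
pos 31 'c': at 3  emit P0@[29:31],P3@[30:31]
pos 32 'a': at 2 ·f
pos 33 'c': at 3  emit P0@[31:33],P3@[32:33]
pos 34 'a': at 2 ·f
pos 35 'c': at 3  emit P0@[33:35],P3@[34:35]
pos 36 'b': at 8 ·f  emit P2@[35:36]
pos 37 'd': at 0 ·f
pos 38 'c': at 1
pos 39 'a': at 2
pos 40 'c': at 3  emit P0@[38:40],P3@[39:40]
pos 41 'b': at 8 ·f  emit P2@[40:41]
pos 42 'c': at 1 ·f
pos 43 'a': at 2
pos 44 'c': at 3  emit P0@[42:44],P3@[43:44]
pos 45 'd': at 0 ·f
pos 46 'a': at 4
pos 47 'c': at 9  emit P3@[46:47]
pos 48 'c': at 1 ·f
pos 49 'a': at 2

Result: [[5,1],[7,3],[9,0],[9,3],[13,0],[13,3],[17,1],[21,1],[26,0],[26,3],[29,0],[29,3],[31,0],[31,3],[33,0],[33,3],[35,0],[35,3],[36,2],[40,0],[40,3],[41,2],[44,0],[44,3],[47,3]]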